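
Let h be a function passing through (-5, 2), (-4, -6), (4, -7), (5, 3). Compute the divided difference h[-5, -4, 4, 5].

1/40

h[-5,-4] = (-6 - 2) / (-4 - (-5)) = -8
h[-4,4] = (-7 - (-6)) / (4 - (-4)) = -1/8
h[4,5] = (3 - (-7)) / (5 - 4) = 10
h[-5,-4,4] = (-1/8 - (-8)) / (4 - (-5)) = 7/8
h[-4,4,5] = (10 - (-1/8)) / (5 - (-4)) = 9/8
h[-5,-4,4,5] = (9/8 - 7/8) / (5 - (-5)) = 1/40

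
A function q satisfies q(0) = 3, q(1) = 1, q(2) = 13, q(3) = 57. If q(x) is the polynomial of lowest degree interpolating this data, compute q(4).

151

L_0(4) = (3)·(2)·(1)/[(-1)·(-2)·(-3)] = -1
L_1(4) = (4)·(2)·(1)/[(1)·(-1)·(-2)] = 4
L_2(4) = (4)·(3)·(1)/[(2)·(1)·(-1)] = -6
L_3(4) = (4)·(3)·(2)/[(3)·(2)·(1)] = 4
Sum: 3·(-1) + 1·(4) + 13·(-6) + 57·(4) = 151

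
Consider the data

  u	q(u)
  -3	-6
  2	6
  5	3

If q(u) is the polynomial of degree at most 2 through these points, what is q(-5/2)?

Evaluate each Lagrange basis at u = -5/2:
L_0(-5/2) = (-9/2)·(-15/2)/[(-5)·(-8)] = 27/32
L_1(-5/2) = (1/2)·(-15/2)/[(5)·(-3)] = 1/4
L_2(-5/2) = (1/2)·(-9/2)/[(8)·(3)] = -3/32
Sum: (-6)·(27/32) + 6·(1/4) + 3·(-3/32) = -123/32

-123/32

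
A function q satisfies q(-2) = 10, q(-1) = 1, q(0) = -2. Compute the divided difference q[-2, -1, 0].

q[-2,-1] = (1 - 10) / (-1 - (-2)) = -9
q[-1,0] = (-2 - 1) / (0 - (-1)) = -3
q[-2,-1,0] = (-3 - (-9)) / (0 - (-2)) = 3

3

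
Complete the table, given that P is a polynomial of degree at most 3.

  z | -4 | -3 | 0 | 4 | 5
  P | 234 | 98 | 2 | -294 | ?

-558

The 4 known values determine P uniquely (degree ≤ 3).
Evaluate each Lagrange basis at z = 5:
L_0(5) = (8)·(5)·(1)/[(-1)·(-4)·(-8)] = -5/4
L_1(5) = (9)·(5)·(1)/[(1)·(-3)·(-7)] = 15/7
L_2(5) = (9)·(8)·(1)/[(4)·(3)·(-4)] = -3/2
L_3(5) = (9)·(8)·(5)/[(8)·(7)·(4)] = 45/28
Sum: 234·(-5/4) + 98·(15/7) + 2·(-3/2) + (-294)·(45/28) = -558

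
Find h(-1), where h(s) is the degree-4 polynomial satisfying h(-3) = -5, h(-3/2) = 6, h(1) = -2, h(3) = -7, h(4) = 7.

L_0(-1) = (1/2)·(-2)·(-4)·(-5)/[(-3/2)·(-4)·(-6)·(-7)] = -5/63
L_1(-1) = (2)·(-2)·(-4)·(-5)/[(3/2)·(-5/2)·(-9/2)·(-11/2)] = 256/297
L_2(-1) = (2)·(1/2)·(-4)·(-5)/[(4)·(5/2)·(-2)·(-3)] = 1/3
L_3(-1) = (2)·(1/2)·(-2)·(-5)/[(6)·(9/2)·(2)·(-1)] = -5/27
L_4(-1) = (2)·(1/2)·(-2)·(-4)/[(7)·(11/2)·(3)·(1)] = 16/231
Sum: (-5)·(-5/63) + 6·(256/297) + (-2)·(1/3) + (-7)·(-5/27) + 7·(16/231) = 13894/2079

13894/2079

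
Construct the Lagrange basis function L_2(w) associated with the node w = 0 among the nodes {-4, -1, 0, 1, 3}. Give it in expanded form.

L_2(w) = (1/12)w^4 + (1/12)w^3 - (13/12)w^2 - (1/12)w + 1

L_2(w) = (w + 4)(w + 1)(w - 1)(w - 3) / [(4)·(1)·(-1)·(-3)]
       = (w^4 + w^3 - 13w^2 - w + 12) / (12)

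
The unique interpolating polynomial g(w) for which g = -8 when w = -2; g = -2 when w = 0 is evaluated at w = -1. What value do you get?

-5

Evaluate each Lagrange basis at w = -1:
L_0(-1) = (-1)/[(-2)] = 1/2
L_1(-1) = (1)/[(2)] = 1/2
Sum: (-8)·(1/2) + (-2)·(1/2) = -5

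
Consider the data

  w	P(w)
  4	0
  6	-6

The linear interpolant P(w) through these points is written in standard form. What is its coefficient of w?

The leading coefficient equals the top divided difference P[4,6].
P[4,6] = (-6 - 0) / (6 - 4) = -3

-3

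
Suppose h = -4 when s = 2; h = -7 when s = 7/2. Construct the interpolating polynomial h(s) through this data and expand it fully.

h(s) = -2s

L_0(s) = (s - 7/2) / [-3/2] = -(2/3)s + 7/3
L_1(s) = (s - 2) / [3/2] = (2/3)s - 4/3
h(s) = (-4)·L_0 + (-7)·L_1
  (-4)·L_0(s) = (8/3)s - 28/3
  (-7)·L_1(s) = -(14/3)s + 28/3
Adding term by term: -2s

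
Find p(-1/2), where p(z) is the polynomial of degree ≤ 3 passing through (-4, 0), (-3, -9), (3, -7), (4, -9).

Evaluate each Lagrange basis at z = -1/2:
L_0(-1/2) = (5/2)·(-7/2)·(-9/2)/[(-1)·(-7)·(-8)] = -45/64
L_1(-1/2) = (7/2)·(-7/2)·(-9/2)/[(1)·(-6)·(-7)] = 21/16
L_2(-1/2) = (7/2)·(5/2)·(-9/2)/[(7)·(6)·(-1)] = 15/16
L_3(-1/2) = (7/2)·(5/2)·(-7/2)/[(8)·(7)·(1)] = -35/64
Sum: 0 + (-9)·(21/16) + (-7)·(15/16) + (-9)·(-35/64) = -861/64

-861/64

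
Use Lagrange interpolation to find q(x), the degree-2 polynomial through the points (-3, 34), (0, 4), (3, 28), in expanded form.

q(x) = 3x^2 - x + 4

L_0(x) = x(x - 3) / [18] = (1/18)x^2 - (1/6)x
L_1(x) = (x + 3)(x - 3) / [-9] = -(1/9)x^2 + 1
L_2(x) = (x + 3)x / [18] = (1/18)x^2 + (1/6)x
q(x) = 34·L_0 + 4·L_1 + 28·L_2
  34·L_0(x) = (17/9)x^2 - (17/3)x
  4·L_1(x) = -(4/9)x^2 + 4
  28·L_2(x) = (14/9)x^2 + (14/3)x
Adding term by term: 3x^2 - x + 4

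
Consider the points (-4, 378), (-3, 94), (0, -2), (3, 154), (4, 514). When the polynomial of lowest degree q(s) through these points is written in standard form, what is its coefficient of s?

Build the Lagrange basis polynomials:
L_0(s) = (s + 3)s(s - 3)(s - 4) / [224] = (1/224)s^4 - (1/56)s^3 - (9/224)s^2 + (9/56)s
L_1(s) = (s + 4)s(s - 3)(s - 4) / [-126] = -(1/126)s^4 + (1/42)s^3 + (8/63)s^2 - (8/21)s
L_2(s) = (s + 4)(s + 3)(s - 3)(s - 4) / [144] = (1/144)s^4 - (25/144)s^2 + 1
L_3(s) = (s + 4)(s + 3)s(s - 4) / [-126] = -(1/126)s^4 - (1/42)s^3 + (8/63)s^2 + (8/21)s
L_4(s) = (s + 4)(s + 3)s(s - 3) / [224] = (1/224)s^4 + (1/56)s^3 - (9/224)s^2 - (9/56)s
q(s) = 378·L_0 + 94·L_1 + (-2)·L_2 + 154·L_3 + 514·L_4
Only the coefficient of s is needed; take it from each L_i and combine:
378·(9/56) + 94·(-8/21) + (-2)·(0) + 154·(8/21) + 514·(-9/56) = 1

1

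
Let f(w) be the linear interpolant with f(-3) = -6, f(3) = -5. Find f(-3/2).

-23/4

Evaluate each Lagrange basis at w = -3/2:
L_0(-3/2) = (-9/2)/[(-6)] = 3/4
L_1(-3/2) = (3/2)/[(6)] = 1/4
Sum: (-6)·(3/4) + (-5)·(1/4) = -23/4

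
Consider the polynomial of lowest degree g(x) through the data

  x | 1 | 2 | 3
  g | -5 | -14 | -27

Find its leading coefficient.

The leading coefficient equals the top divided difference g[1,2,3].
g[1,2] = (-14 - (-5)) / (2 - 1) = -9
g[2,3] = (-27 - (-14)) / (3 - 2) = -13
g[1,2,3] = (-13 - (-9)) / (3 - 1) = -2

-2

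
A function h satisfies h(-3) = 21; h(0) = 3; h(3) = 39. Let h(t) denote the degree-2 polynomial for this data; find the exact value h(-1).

3

L_0(-1) = (-1)·(-4)/[(-3)·(-6)] = 2/9
L_1(-1) = (2)·(-4)/[(3)·(-3)] = 8/9
L_2(-1) = (2)·(-1)/[(6)·(3)] = -1/9
Sum: 21·(2/9) + 3·(8/9) + 39·(-1/9) = 3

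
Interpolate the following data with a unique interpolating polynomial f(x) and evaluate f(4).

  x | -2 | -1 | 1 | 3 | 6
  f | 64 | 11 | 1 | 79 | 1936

L_0(4) = (5)·(3)·(1)·(-2)/[(-1)·(-3)·(-5)·(-8)] = -1/4
L_1(4) = (6)·(3)·(1)·(-2)/[(1)·(-2)·(-4)·(-7)] = 9/14
L_2(4) = (6)·(5)·(1)·(-2)/[(3)·(2)·(-2)·(-5)] = -1
L_3(4) = (6)·(5)·(3)·(-2)/[(5)·(4)·(2)·(-3)] = 3/2
L_4(4) = (6)·(5)·(3)·(1)/[(8)·(7)·(5)·(3)] = 3/28
Sum: 64·(-1/4) + 11·(9/14) + 1·(-1) + 79·(3/2) + 1936·(3/28) = 316

316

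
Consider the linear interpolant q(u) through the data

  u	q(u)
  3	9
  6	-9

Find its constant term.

27

L_0(u) = (u - 6) / [-3] = -(1/3)u + 2
L_1(u) = (u - 3) / [3] = (1/3)u - 1
q(u) = 9·L_0 + (-9)·L_1
Only the constant term is needed; take it from each L_i and combine:
9·(2) + (-9)·(-1) = 27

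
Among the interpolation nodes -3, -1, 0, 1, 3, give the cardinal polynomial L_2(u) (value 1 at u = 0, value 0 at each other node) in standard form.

L_2(u) = (1/9)u^4 - (10/9)u^2 + 1

L_2(u) = (u + 3)(u + 1)(u - 1)(u - 3) / [(3)·(1)·(-1)·(-3)]
       = (u^4 - 10u^2 + 9) / (9)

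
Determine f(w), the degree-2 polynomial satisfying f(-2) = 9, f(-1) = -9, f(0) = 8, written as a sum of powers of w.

f(w) = (35/2)w^2 + (69/2)w + 8

Newton's divided differences:
f[-2,-1] = (-9 - 9) / (-1 - (-2)) = -18
f[-1,0] = (8 - (-9)) / (0 - (-1)) = 17
f[-2,-1,0] = (17 - (-18)) / (0 - (-2)) = 35/2
f(w) = 9 + (-18)·(w + 2) + (35/2)·(w + 2)(w + 1)
Expanding: f(w) = (35/2)w^2 + (69/2)w + 8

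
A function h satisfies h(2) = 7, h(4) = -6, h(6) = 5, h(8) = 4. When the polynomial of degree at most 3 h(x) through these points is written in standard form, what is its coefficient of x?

-115/2

Build the Lagrange basis polynomials:
L_0(x) = (x - 4)(x - 6)(x - 8) / [-48] = -(1/48)x^3 + (3/8)x^2 - (13/6)x + 4
L_1(x) = (x - 2)(x - 6)(x - 8) / [16] = (1/16)x^3 - x^2 + (19/4)x - 6
L_2(x) = (x - 2)(x - 4)(x - 8) / [-16] = -(1/16)x^3 + (7/8)x^2 - (7/2)x + 4
L_3(x) = (x - 2)(x - 4)(x - 6) / [48] = (1/48)x^3 - (1/4)x^2 + (11/12)x - 1
h(x) = 7·L_0 + (-6)·L_1 + 5·L_2 + 4·L_3
Only the coefficient of x is needed; take it from each L_i and combine:
7·(-13/6) + (-6)·(19/4) + 5·(-7/2) + 4·(11/12) = -115/2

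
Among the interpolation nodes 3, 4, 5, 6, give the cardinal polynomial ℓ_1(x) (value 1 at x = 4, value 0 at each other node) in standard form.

ℓ_1(x) = (x - 3)(x - 5)(x - 6) / [(1)·(-1)·(-2)]
       = (x^3 - 14x^2 + 63x - 90) / (2)

ℓ_1(x) = (1/2)x^3 - 7x^2 + (63/2)x - 45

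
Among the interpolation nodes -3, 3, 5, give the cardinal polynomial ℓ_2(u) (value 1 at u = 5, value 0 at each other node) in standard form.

ℓ_2(u) = (u + 3)(u - 3) / [(8)·(2)]
       = (u^2 - 9) / (16)

ℓ_2(u) = (1/16)u^2 - 9/16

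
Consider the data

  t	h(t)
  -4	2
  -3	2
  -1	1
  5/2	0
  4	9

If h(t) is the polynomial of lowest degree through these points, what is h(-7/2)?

31947/16016

Evaluate each Lagrange basis at t = -7/2:
L_0(-7/2) = (-1/2)·(-5/2)·(-6)·(-15/2)/[(-1)·(-3)·(-13/2)·(-8)] = 75/208
L_1(-7/2) = (1/2)·(-5/2)·(-6)·(-15/2)/[(1)·(-2)·(-11/2)·(-7)] = 225/308
L_2(-7/2) = (1/2)·(-1/2)·(-6)·(-15/2)/[(3)·(2)·(-7/2)·(-5)] = -3/28
L_3(-7/2) = (1/2)·(-1/2)·(-5/2)·(-15/2)/[(13/2)·(11/2)·(7/2)·(-3/2)] = 25/1001
L_4(-7/2) = (1/2)·(-1/2)·(-5/2)·(-6)/[(8)·(7)·(5)·(3/2)] = -1/112
Sum: 2·(75/208) + 2·(225/308) + 1·(-3/28) + 0 + 9·(-1/112) = 31947/16016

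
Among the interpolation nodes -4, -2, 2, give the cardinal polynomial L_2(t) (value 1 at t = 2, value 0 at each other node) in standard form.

L_2(t) = (t + 4)(t + 2) / [(6)·(4)]
       = (t^2 + 6t + 8) / (24)

L_2(t) = (1/24)t^2 + (1/4)t + 1/3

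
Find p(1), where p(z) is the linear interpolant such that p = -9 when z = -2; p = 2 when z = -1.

Evaluate each Lagrange basis at z = 1:
L_0(1) = (2)/[(-1)] = -2
L_1(1) = (3)/[(1)] = 3
Sum: (-9)·(-2) + 2·(3) = 24

24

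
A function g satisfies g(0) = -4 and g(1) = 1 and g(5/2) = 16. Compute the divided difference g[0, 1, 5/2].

2

g[0,1] = (1 - (-4)) / (1 - 0) = 5
g[1,5/2] = (16 - 1) / (5/2 - 1) = 10
g[0,1,5/2] = (10 - 5) / (5/2 - 0) = 2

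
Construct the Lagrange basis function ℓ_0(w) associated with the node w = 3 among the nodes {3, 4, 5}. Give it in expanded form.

ℓ_0(w) = (w - 4)(w - 5) / [(-1)·(-2)]
       = (w^2 - 9w + 20) / (2)

ℓ_0(w) = (1/2)w^2 - (9/2)w + 10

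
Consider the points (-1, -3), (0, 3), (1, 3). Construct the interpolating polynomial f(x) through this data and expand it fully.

Newton's divided differences:
f[-1,0] = (3 - (-3)) / (0 - (-1)) = 6
f[0,1] = (3 - 3) / (1 - 0) = 0
f[-1,0,1] = (0 - 6) / (1 - (-1)) = -3
f(x) = -3 + 6·(x + 1) + (-3)·(x + 1)x
Expanding: f(x) = -3x^2 + 3x + 3

f(x) = -3x^2 + 3x + 3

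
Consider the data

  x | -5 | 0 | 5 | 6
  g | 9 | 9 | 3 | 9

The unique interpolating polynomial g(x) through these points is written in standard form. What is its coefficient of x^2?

Build the Lagrange basis polynomials:
L_0(x) = x(x - 5)(x - 6) / [-550] = -(1/550)x^3 + (1/50)x^2 - (3/55)x
L_1(x) = (x + 5)(x - 5)(x - 6) / [150] = (1/150)x^3 - (1/25)x^2 - (1/6)x + 1
L_2(x) = (x + 5)x(x - 6) / [-50] = -(1/50)x^3 + (1/50)x^2 + (3/5)x
L_3(x) = (x + 5)x(x - 5) / [66] = (1/66)x^3 - (25/66)x
g(x) = 9·L_0 + 9·L_1 + 3·L_2 + 9·L_3
Only the coefficient of x^2 is needed; take it from each L_i and combine:
9·(1/50) + 9·(-1/25) + 3·(1/50) + 9·(0) = -3/25

-3/25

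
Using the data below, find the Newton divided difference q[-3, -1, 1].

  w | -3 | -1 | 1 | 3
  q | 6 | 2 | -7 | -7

-5/8

q[-3,-1] = (2 - 6) / (-1 - (-3)) = -2
q[-1,1] = (-7 - 2) / (1 - (-1)) = -9/2
q[-3,-1,1] = (-9/2 - (-2)) / (1 - (-3)) = -5/8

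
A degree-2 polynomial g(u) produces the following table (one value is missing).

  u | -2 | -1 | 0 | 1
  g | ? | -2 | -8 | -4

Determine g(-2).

14

The 3 known values determine g uniquely (degree ≤ 2).
Evaluate each Lagrange basis at u = -2:
L_0(-2) = (-2)·(-3)/[(-1)·(-2)] = 3
L_1(-2) = (-1)·(-3)/[(1)·(-1)] = -3
L_2(-2) = (-1)·(-2)/[(2)·(1)] = 1
Sum: (-2)·(3) + (-8)·(-3) + (-4)·(1) = 14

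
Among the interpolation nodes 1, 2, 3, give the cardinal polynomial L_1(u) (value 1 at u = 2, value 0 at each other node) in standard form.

L_1(u) = -u^2 + 4u - 3

L_1(u) = (u - 1)(u - 3) / [(1)·(-1)]
       = (u^2 - 4u + 3) / (-1)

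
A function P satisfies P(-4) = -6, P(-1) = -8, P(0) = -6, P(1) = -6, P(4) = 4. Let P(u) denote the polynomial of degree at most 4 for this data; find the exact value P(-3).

L_0(-3) = (-2)·(-3)·(-4)·(-7)/[(-3)·(-4)·(-5)·(-8)] = 7/20
L_1(-3) = (1)·(-3)·(-4)·(-7)/[(3)·(-1)·(-2)·(-5)] = 14/5
L_2(-3) = (1)·(-2)·(-4)·(-7)/[(4)·(1)·(-1)·(-4)] = -7/2
L_3(-3) = (1)·(-2)·(-3)·(-7)/[(5)·(2)·(1)·(-3)] = 7/5
L_4(-3) = (1)·(-2)·(-3)·(-4)/[(8)·(5)·(4)·(3)] = -1/20
Sum: (-6)·(7/20) + (-8)·(14/5) + (-6)·(-7/2) + (-6)·(7/5) + 4·(-1/20) = -121/10

-121/10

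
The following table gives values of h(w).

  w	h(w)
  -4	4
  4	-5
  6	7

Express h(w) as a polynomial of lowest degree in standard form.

h(w) = (57/80)w^2 - (9/8)w - 119/10

Newton's divided differences:
h[-4,4] = (-5 - 4) / (4 - (-4)) = -9/8
h[4,6] = (7 - (-5)) / (6 - 4) = 6
h[-4,4,6] = (6 - (-9/8)) / (6 - (-4)) = 57/80
h(w) = 4 + (-9/8)·(w + 4) + (57/80)·(w + 4)(w - 4)
Expanding: h(w) = (57/80)w^2 - (9/8)w - 119/10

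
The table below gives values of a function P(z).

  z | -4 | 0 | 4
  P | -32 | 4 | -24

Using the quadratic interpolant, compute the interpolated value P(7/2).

-17

L_0(7/2) = (7/2)·(-1/2)/[(-4)·(-8)] = -7/128
L_1(7/2) = (15/2)·(-1/2)/[(4)·(-4)] = 15/64
L_2(7/2) = (15/2)·(7/2)/[(8)·(4)] = 105/128
Sum: (-32)·(-7/128) + 4·(15/64) + (-24)·(105/128) = -17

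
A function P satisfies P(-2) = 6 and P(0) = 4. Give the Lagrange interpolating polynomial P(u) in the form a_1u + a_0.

Build the Lagrange basis polynomials:
L_0(u) = u / [-2] = -(1/2)u
L_1(u) = (u + 2) / [2] = (1/2)u + 1
P(u) = 6·L_0 + 4·L_1
  6·L_0(u) = -3u
  4·L_1(u) = 2u + 4
Adding term by term: -u + 4

P(u) = -u + 4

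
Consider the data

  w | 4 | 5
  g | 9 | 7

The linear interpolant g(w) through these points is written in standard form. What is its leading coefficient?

The leading coefficient equals the top divided difference g[4,5].
g[4,5] = (7 - 9) / (5 - 4) = -2

-2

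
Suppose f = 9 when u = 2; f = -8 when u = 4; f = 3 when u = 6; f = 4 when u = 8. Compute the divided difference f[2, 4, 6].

f[2,4] = (-8 - 9) / (4 - 2) = -17/2
f[4,6] = (3 - (-8)) / (6 - 4) = 11/2
f[2,4,6] = (11/2 - (-17/2)) / (6 - 2) = 7/2

7/2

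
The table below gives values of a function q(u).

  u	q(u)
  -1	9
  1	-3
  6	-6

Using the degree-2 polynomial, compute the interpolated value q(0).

L_0(0) = (-1)·(-6)/[(-2)·(-7)] = 3/7
L_1(0) = (1)·(-6)/[(2)·(-5)] = 3/5
L_2(0) = (1)·(-1)/[(7)·(5)] = -1/35
Sum: 9·(3/7) + (-3)·(3/5) + (-6)·(-1/35) = 78/35

78/35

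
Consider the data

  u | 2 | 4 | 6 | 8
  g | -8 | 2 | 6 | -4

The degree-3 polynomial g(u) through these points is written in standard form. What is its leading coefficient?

The leading coefficient equals the top divided difference g[2,4,6,8].
g[2,4] = (2 - (-8)) / (4 - 2) = 5
g[4,6] = (6 - 2) / (6 - 4) = 2
g[6,8] = (-4 - 6) / (8 - 6) = -5
g[2,4,6] = (2 - 5) / (6 - 2) = -3/4
g[4,6,8] = (-5 - 2) / (8 - 4) = -7/4
g[2,4,6,8] = (-7/4 - (-3/4)) / (8 - 2) = -1/6

-1/6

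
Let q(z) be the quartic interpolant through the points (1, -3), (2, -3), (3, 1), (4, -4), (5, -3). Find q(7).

217

Using Newton's divided-difference form:
q[1,2] = (-3 - (-3)) / (2 - 1) = 0
q[2,3] = (1 - (-3)) / (3 - 2) = 4
q[3,4] = (-4 - 1) / (4 - 3) = -5
q[4,5] = (-3 - (-4)) / (5 - 4) = 1
q[1,2,3] = (4 - 0) / (3 - 1) = 2
q[2,3,4] = (-5 - 4) / (4 - 2) = -9/2
q[3,4,5] = (1 - (-5)) / (5 - 3) = 3
q[1,2,3,4] = (-9/2 - 2) / (4 - 1) = -13/6
q[2,3,4,5] = (3 - (-9/2)) / (5 - 2) = 5/2
q[1,2,3,4,5] = (5/2 - (-13/6)) / (5 - 1) = 7/6
q(7) = -3 + 0·(6) + 2·(6)·(5) + (-13/6)·(6)·(5)·(4) + (7/6)·(6)·(5)·(4)·(3) = 217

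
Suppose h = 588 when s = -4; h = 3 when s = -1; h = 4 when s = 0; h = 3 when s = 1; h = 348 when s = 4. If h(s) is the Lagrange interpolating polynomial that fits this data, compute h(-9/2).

7493/8

Evaluate each Lagrange basis at s = -9/2:
L_0(-9/2) = (-7/2)·(-9/2)·(-11/2)·(-17/2)/[(-3)·(-4)·(-5)·(-8)] = 3927/2560
L_1(-9/2) = (-1/2)·(-9/2)·(-11/2)·(-17/2)/[(3)·(-1)·(-2)·(-5)] = -561/160
L_2(-9/2) = (-1/2)·(-7/2)·(-11/2)·(-17/2)/[(4)·(1)·(-1)·(-4)] = 1309/256
L_3(-9/2) = (-1/2)·(-7/2)·(-9/2)·(-17/2)/[(5)·(2)·(1)·(-3)] = -357/160
L_4(-9/2) = (-1/2)·(-7/2)·(-9/2)·(-11/2)/[(8)·(5)·(4)·(3)] = 231/2560
Sum: 588·(3927/2560) + 3·(-561/160) + 4·(1309/256) + 3·(-357/160) + 348·(231/2560) = 7493/8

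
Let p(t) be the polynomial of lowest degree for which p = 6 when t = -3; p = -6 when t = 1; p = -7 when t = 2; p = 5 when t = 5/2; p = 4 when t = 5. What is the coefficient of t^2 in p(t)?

2221/264

Build the Lagrange basis polynomials:
L_0(t) = (t - 1)(t - 2)(t - 5/2)(t - 5) / [880] = (1/880)t^4 - (21/1760)t^3 + (37/880)t^2 - (21/352)t + 5/176
L_1(t) = (t + 3)(t - 2)(t - 5/2)(t - 5) / [-24] = -(1/24)t^4 + (13/48)t^3 + (1/24)t^2 - (115/48)t + 25/8
L_2(t) = (t + 3)(t - 1)(t - 5/2)(t - 5) / [15/2] = (2/15)t^4 - (11/15)t^3 - (11/15)t^2 + (19/3)t - 5
L_3(t) = (t + 3)(t - 1)(t - 2)(t - 5) / [-165/16] = -(16/165)t^4 + (16/33)t^3 + (112/165)t^2 - (656/165)t + 32/11
L_4(t) = (t + 3)(t - 1)(t - 2)(t - 5/2) / [240] = (1/240)t^4 - (1/96)t^3 - (7/240)t^2 + (47/480)t - 1/16
p(t) = 6·L_0 + (-6)·L_1 + (-7)·L_2 + 5·L_3 + 4·L_4
Only the coefficient of t^2 is needed; take it from each L_i and combine:
6·(37/880) + (-6)·(1/24) + (-7)·(-11/15) + 5·(112/165) + 4·(-7/240) = 2221/264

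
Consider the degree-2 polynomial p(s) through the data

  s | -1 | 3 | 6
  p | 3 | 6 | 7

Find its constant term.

L_0(s) = (s - 3)(s - 6) / [28] = (1/28)s^2 - (9/28)s + 9/14
L_1(s) = (s + 1)(s - 6) / [-12] = -(1/12)s^2 + (5/12)s + 1/2
L_2(s) = (s + 1)(s - 3) / [21] = (1/21)s^2 - (2/21)s - 1/7
p(s) = 3·L_0 + 6·L_1 + 7·L_2
Only the constant term is needed; take it from each L_i and combine:
3·(9/14) + 6·(1/2) + 7·(-1/7) = 55/14

55/14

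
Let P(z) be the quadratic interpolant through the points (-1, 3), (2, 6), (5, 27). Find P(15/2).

233/4

Using Newton's divided-difference form:
P[-1,2] = (6 - 3) / (2 - (-1)) = 1
P[2,5] = (27 - 6) / (5 - 2) = 7
P[-1,2,5] = (7 - 1) / (5 - (-1)) = 1
P(15/2) = 3 + 1·(17/2) + 1·(17/2)·(11/2) = 233/4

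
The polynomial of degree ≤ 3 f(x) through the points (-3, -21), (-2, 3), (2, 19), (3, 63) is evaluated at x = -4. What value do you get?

-77

L_0(-4) = (-2)·(-6)·(-7)/[(-1)·(-5)·(-6)] = 14/5
L_1(-4) = (-1)·(-6)·(-7)/[(1)·(-4)·(-5)] = -21/10
L_2(-4) = (-1)·(-2)·(-7)/[(5)·(4)·(-1)] = 7/10
L_3(-4) = (-1)·(-2)·(-6)/[(6)·(5)·(1)] = -2/5
Sum: (-21)·(14/5) + 3·(-21/10) + 19·(7/10) + 63·(-2/5) = -77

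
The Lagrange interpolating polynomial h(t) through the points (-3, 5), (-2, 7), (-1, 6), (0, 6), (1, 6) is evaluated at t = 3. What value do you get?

Evaluate each Lagrange basis at t = 3:
L_0(3) = (5)·(4)·(3)·(2)/[(-1)·(-2)·(-3)·(-4)] = 5
L_1(3) = (6)·(4)·(3)·(2)/[(1)·(-1)·(-2)·(-3)] = -24
L_2(3) = (6)·(5)·(3)·(2)/[(2)·(1)·(-1)·(-2)] = 45
L_3(3) = (6)·(5)·(4)·(2)/[(3)·(2)·(1)·(-1)] = -40
L_4(3) = (6)·(5)·(4)·(3)/[(4)·(3)·(2)·(1)] = 15
Sum: 5·(5) + 7·(-24) + 6·(45) + 6·(-40) + 6·(15) = -23

-23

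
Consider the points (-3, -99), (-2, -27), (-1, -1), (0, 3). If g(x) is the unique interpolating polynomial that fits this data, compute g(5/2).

297/4

Using Newton's divided-difference form:
g[-3,-2] = (-27 - (-99)) / (-2 - (-3)) = 72
g[-2,-1] = (-1 - (-27)) / (-1 - (-2)) = 26
g[-1,0] = (3 - (-1)) / (0 - (-1)) = 4
g[-3,-2,-1] = (26 - 72) / (-1 - (-3)) = -23
g[-2,-1,0] = (4 - 26) / (0 - (-2)) = -11
g[-3,-2,-1,0] = (-11 - (-23)) / (0 - (-3)) = 4
g(5/2) = -99 + 72·(11/2) + (-23)·(11/2)·(9/2) + 4·(11/2)·(9/2)·(7/2) = 297/4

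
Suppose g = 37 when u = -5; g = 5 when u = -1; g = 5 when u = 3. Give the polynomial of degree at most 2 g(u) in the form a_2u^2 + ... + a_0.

g(u) = u^2 - 2u + 2

Build the Lagrange basis polynomials:
L_0(u) = (u + 1)(u - 3) / [32] = (1/32)u^2 - (1/16)u - 3/32
L_1(u) = (u + 5)(u - 3) / [-16] = -(1/16)u^2 - (1/8)u + 15/16
L_2(u) = (u + 5)(u + 1) / [32] = (1/32)u^2 + (3/16)u + 5/32
g(u) = 37·L_0 + 5·L_1 + 5·L_2
  37·L_0(u) = (37/32)u^2 - (37/16)u - 111/32
  5·L_1(u) = -(5/16)u^2 - (5/8)u + 75/16
  5·L_2(u) = (5/32)u^2 + (15/16)u + 25/32
Adding term by term: u^2 - 2u + 2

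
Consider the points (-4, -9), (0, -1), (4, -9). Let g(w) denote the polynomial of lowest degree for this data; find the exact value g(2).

-3

Evaluate each Lagrange basis at w = 2:
L_0(2) = (2)·(-2)/[(-4)·(-8)] = -1/8
L_1(2) = (6)·(-2)/[(4)·(-4)] = 3/4
L_2(2) = (6)·(2)/[(8)·(4)] = 3/8
Sum: (-9)·(-1/8) + (-1)·(3/4) + (-9)·(3/8) = -3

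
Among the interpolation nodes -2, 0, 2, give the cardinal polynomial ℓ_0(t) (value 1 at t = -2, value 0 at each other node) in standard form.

ℓ_0(t) = t(t - 2) / [(-2)·(-4)]
       = (t^2 - 2t) / (8)

ℓ_0(t) = (1/8)t^2 - (1/4)t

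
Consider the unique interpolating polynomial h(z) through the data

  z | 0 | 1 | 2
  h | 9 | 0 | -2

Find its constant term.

Build the Lagrange basis polynomials:
L_0(z) = (z - 1)(z - 2) / [2] = (1/2)z^2 - (3/2)z + 1
L_1(z) = z(z - 2) / [-1] = -z^2 + 2z
L_2(z) = z(z - 1) / [2] = (1/2)z^2 - (1/2)z
h(z) = 9·L_0 + 0·L_1 + (-2)·L_2
Only the constant term is needed; take it from each L_i and combine:
9·(1) + 0·(0) + (-2)·(0) = 9

9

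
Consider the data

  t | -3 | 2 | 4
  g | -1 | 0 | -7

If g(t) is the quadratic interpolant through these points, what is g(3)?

L_0(3) = (1)·(-1)/[(-5)·(-7)] = -1/35
L_1(3) = (6)·(-1)/[(5)·(-2)] = 3/5
L_2(3) = (6)·(1)/[(7)·(2)] = 3/7
Sum: (-1)·(-1/35) + 0 + (-7)·(3/7) = -104/35

-104/35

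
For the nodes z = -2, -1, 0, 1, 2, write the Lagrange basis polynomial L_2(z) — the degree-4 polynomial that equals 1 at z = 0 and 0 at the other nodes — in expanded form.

L_2(z) = (1/4)z^4 - (5/4)z^2 + 1

L_2(z) = (z + 2)(z + 1)(z - 1)(z - 2) / [(2)·(1)·(-1)·(-2)]
       = (z^4 - 5z^2 + 4) / (4)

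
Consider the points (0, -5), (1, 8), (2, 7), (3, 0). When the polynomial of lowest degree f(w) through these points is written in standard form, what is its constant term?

Build the Lagrange basis polynomials:
L_0(w) = (w - 1)(w - 2)(w - 3) / [-6] = -(1/6)w^3 + w^2 - (11/6)w + 1
L_1(w) = w(w - 2)(w - 3) / [2] = (1/2)w^3 - (5/2)w^2 + 3w
L_2(w) = w(w - 1)(w - 3) / [-2] = -(1/2)w^3 + 2w^2 - (3/2)w
L_3(w) = w(w - 1)(w - 2) / [6] = (1/6)w^3 - (1/2)w^2 + (1/3)w
f(w) = (-5)·L_0 + 8·L_1 + 7·L_2 + 0·L_3
Only the constant term is needed; take it from each L_i and combine:
(-5)·(1) + 8·(0) + 7·(0) + 0·(0) = -5

-5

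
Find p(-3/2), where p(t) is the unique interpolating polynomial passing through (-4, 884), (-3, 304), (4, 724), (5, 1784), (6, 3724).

529/16

Evaluate each Lagrange basis at t = -3/2:
L_0(-3/2) = (3/2)·(-11/2)·(-13/2)·(-15/2)/[(-1)·(-8)·(-9)·(-10)] = -143/256
L_1(-3/2) = (5/2)·(-11/2)·(-13/2)·(-15/2)/[(1)·(-7)·(-8)·(-9)] = 3575/2688
L_2(-3/2) = (5/2)·(3/2)·(-13/2)·(-15/2)/[(8)·(7)·(-1)·(-2)] = 2925/1792
L_3(-3/2) = (5/2)·(3/2)·(-11/2)·(-15/2)/[(9)·(8)·(1)·(-1)] = -275/128
L_4(-3/2) = (5/2)·(3/2)·(-11/2)·(-13/2)/[(10)·(9)·(2)·(1)] = 143/192
Sum: 884·(-143/256) + 304·(3575/2688) + 724·(2925/1792) + 1784·(-275/128) + 3724·(143/192) = 529/16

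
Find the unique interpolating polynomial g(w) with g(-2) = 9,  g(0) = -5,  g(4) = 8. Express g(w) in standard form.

g(w) = (41/24)w^2 - (43/12)w - 5

Newton's divided differences:
g[-2,0] = (-5 - 9) / (0 - (-2)) = -7
g[0,4] = (8 - (-5)) / (4 - 0) = 13/4
g[-2,0,4] = (13/4 - (-7)) / (4 - (-2)) = 41/24
g(w) = 9 + (-7)·(w + 2) + (41/24)·(w + 2)w
Expanding: g(w) = (41/24)w^2 - (43/12)w - 5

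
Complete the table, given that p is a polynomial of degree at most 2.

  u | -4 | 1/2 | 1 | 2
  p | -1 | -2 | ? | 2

-49/54

The 3 known values determine p uniquely (degree ≤ 2).
L_0(1) = (1/2)·(-1)/[(-9/2)·(-6)] = -1/54
L_1(1) = (5)·(-1)/[(9/2)·(-3/2)] = 20/27
L_2(1) = (5)·(1/2)/[(6)·(3/2)] = 5/18
Sum: (-1)·(-1/54) + (-2)·(20/27) + 2·(5/18) = -49/54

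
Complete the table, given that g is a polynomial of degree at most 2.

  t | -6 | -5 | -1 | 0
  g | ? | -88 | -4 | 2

The 3 known values determine g uniquely (degree ≤ 2).
Evaluate each Lagrange basis at t = -6:
L_0(-6) = (-5)·(-6)/[(-4)·(-5)] = 3/2
L_1(-6) = (-1)·(-6)/[(4)·(-1)] = -3/2
L_2(-6) = (-1)·(-5)/[(5)·(1)] = 1
Sum: (-88)·(3/2) + (-4)·(-3/2) + 2·(1) = -124

-124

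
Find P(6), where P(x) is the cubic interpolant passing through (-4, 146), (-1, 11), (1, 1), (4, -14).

L_0(6) = (7)·(5)·(2)/[(-3)·(-5)·(-8)] = -7/12
L_1(6) = (10)·(5)·(2)/[(3)·(-2)·(-5)] = 10/3
L_2(6) = (10)·(7)·(2)/[(5)·(2)·(-3)] = -14/3
L_3(6) = (10)·(7)·(5)/[(8)·(5)·(3)] = 35/12
Sum: 146·(-7/12) + 11·(10/3) + 1·(-14/3) + (-14)·(35/12) = -94

-94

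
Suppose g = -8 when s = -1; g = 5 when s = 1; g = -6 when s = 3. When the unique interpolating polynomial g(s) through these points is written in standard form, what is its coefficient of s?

Build the Lagrange basis polynomials:
L_0(s) = (s - 1)(s - 3) / [8] = (1/8)s^2 - (1/2)s + 3/8
L_1(s) = (s + 1)(s - 3) / [-4] = -(1/4)s^2 + (1/2)s + 3/4
L_2(s) = (s + 1)(s - 1) / [8] = (1/8)s^2 - 1/8
g(s) = (-8)·L_0 + 5·L_1 + (-6)·L_2
Only the coefficient of s is needed; take it from each L_i and combine:
(-8)·(-1/2) + 5·(1/2) + (-6)·(0) = 13/2

13/2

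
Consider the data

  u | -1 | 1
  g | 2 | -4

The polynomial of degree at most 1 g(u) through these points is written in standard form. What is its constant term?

-1

L_0(u) = (u - 1) / [-2] = -(1/2)u + 1/2
L_1(u) = (u + 1) / [2] = (1/2)u + 1/2
g(u) = 2·L_0 + (-4)·L_1
Only the constant term is needed; take it from each L_i and combine:
2·(1/2) + (-4)·(1/2) = -1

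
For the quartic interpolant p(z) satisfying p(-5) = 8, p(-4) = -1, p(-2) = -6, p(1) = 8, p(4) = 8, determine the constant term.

115/54

L_0(z) = (z + 4)(z + 2)(z - 1)(z - 4) / [162] = (1/162)z^4 + (1/162)z^3 - (1/9)z^2 - (8/81)z + 16/81
L_1(z) = (z + 5)(z + 2)(z - 1)(z - 4) / [-80] = -(1/80)z^4 - (1/40)z^3 + (21/80)z^2 + (11/40)z - 1/2
L_2(z) = (z + 5)(z + 4)(z - 1)(z - 4) / [108] = (1/108)z^4 + (1/27)z^3 - (7/36)z^2 - (16/27)z + 20/27
L_3(z) = (z + 5)(z + 4)(z + 2)(z - 4) / [-270] = -(1/270)z^4 - (7/270)z^3 + (1/45)z^2 + (56/135)z + 16/27
L_4(z) = (z + 5)(z + 4)(z + 2)(z - 1) / [1296] = (1/1296)z^4 + (5/648)z^3 + (1/48)z^2 + (1/648)z - 5/162
p(z) = 8·L_0 + (-1)·L_1 + (-6)·L_2 + 8·L_3 + 8·L_4
Only the constant term is needed; take it from each L_i and combine:
8·(16/81) + (-1)·(-1/2) + (-6)·(20/27) + 8·(16/27) + 8·(-5/162) = 115/54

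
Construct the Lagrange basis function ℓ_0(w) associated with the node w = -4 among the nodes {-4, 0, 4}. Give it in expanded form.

ℓ_0(w) = (1/32)w^2 - (1/8)w

ℓ_0(w) = w(w - 4) / [(-4)·(-8)]
       = (w^2 - 4w) / (32)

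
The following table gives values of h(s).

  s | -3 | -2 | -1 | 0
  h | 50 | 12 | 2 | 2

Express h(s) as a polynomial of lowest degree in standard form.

L_0(s) = (s + 2)(s + 1)s / [-6] = -(1/6)s^3 - (1/2)s^2 - (1/3)s
L_1(s) = (s + 3)(s + 1)s / [2] = (1/2)s^3 + 2s^2 + (3/2)s
L_2(s) = (s + 3)(s + 2)s / [-2] = -(1/2)s^3 - (5/2)s^2 - 3s
L_3(s) = (s + 3)(s + 2)(s + 1) / [6] = (1/6)s^3 + s^2 + (11/6)s + 1
h(s) = 50·L_0 + 12·L_1 + 2·L_2 + 2·L_3
  50·L_0(s) = -(25/3)s^3 - 25s^2 - (50/3)s
  12·L_1(s) = 6s^3 + 24s^2 + 18s
  2·L_2(s) = -s^3 - 5s^2 - 6s
  2·L_3(s) = (1/3)s^3 + 2s^2 + (11/3)s + 2
Adding term by term: -3s^3 - 4s^2 - s + 2

h(s) = -3s^3 - 4s^2 - s + 2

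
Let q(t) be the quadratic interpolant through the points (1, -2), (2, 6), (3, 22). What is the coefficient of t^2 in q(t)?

The leading coefficient equals the top divided difference q[1,2,3].
q[1,2] = (6 - (-2)) / (2 - 1) = 8
q[2,3] = (22 - 6) / (3 - 2) = 16
q[1,2,3] = (16 - 8) / (3 - 1) = 4

4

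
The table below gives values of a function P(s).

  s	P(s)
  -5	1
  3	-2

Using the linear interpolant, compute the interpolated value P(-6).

Evaluate each Lagrange basis at s = -6:
L_0(-6) = (-9)/[(-8)] = 9/8
L_1(-6) = (-1)/[(8)] = -1/8
Sum: 1·(9/8) + (-2)·(-1/8) = 11/8

11/8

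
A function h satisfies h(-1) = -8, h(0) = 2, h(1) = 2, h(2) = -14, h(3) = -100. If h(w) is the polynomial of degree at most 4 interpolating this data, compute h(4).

Using Newton's divided-difference form:
h[-1,0] = (2 - (-8)) / (0 - (-1)) = 10
h[0,1] = (2 - 2) / (1 - 0) = 0
h[1,2] = (-14 - 2) / (2 - 1) = -16
h[2,3] = (-100 - (-14)) / (3 - 2) = -86
h[-1,0,1] = (0 - 10) / (1 - (-1)) = -5
h[0,1,2] = (-16 - 0) / (2 - 0) = -8
h[1,2,3] = (-86 - (-16)) / (3 - 1) = -35
h[-1,0,1,2] = (-8 - (-5)) / (2 - (-1)) = -1
h[0,1,2,3] = (-35 - (-8)) / (3 - 0) = -9
h[-1,0,1,2,3] = (-9 - (-1)) / (3 - (-1)) = -2
h(4) = -8 + 10·(5) + (-5)·(5)·(4) + (-1)·(5)·(4)·(3) + (-2)·(5)·(4)·(3)·(2) = -358

-358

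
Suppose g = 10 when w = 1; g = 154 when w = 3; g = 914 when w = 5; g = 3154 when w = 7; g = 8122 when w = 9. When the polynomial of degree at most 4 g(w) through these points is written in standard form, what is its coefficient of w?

Build the Lagrange basis polynomials:
L_0(w) = (w - 3)(w - 5)(w - 7)(w - 9) / [384] = (1/384)w^4 - (1/16)w^3 + (103/192)w^2 - (31/16)w + 315/128
L_1(w) = (w - 1)(w - 5)(w - 7)(w - 9) / [-96] = -(1/96)w^4 + (11/48)w^3 - (41/24)w^2 + (229/48)w - 105/32
L_2(w) = (w - 1)(w - 3)(w - 7)(w - 9) / [64] = (1/64)w^4 - (5/16)w^3 + (65/32)w^2 - (75/16)w + 189/64
L_3(w) = (w - 1)(w - 3)(w - 5)(w - 9) / [-96] = -(1/96)w^4 + (3/16)w^3 - (13/12)w^2 + (37/16)w - 45/32
L_4(w) = (w - 1)(w - 3)(w - 5)(w - 7) / [384] = (1/384)w^4 - (1/24)w^3 + (43/192)w^2 - (11/24)w + 35/128
g(w) = 10·L_0 + 154·L_1 + 914·L_2 + 3154·L_3 + 8122·L_4
Only the coefficient of w is needed; take it from each L_i and combine:
10·(-31/16) + 154·(229/48) + 914·(-75/16) + 3154·(37/16) + 8122·(-11/24) = 2

2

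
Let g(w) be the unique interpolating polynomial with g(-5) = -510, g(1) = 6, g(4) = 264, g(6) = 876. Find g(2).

36

Using Newton's divided-difference form:
g[-5,1] = (6 - (-510)) / (1 - (-5)) = 86
g[1,4] = (264 - 6) / (4 - 1) = 86
g[4,6] = (876 - 264) / (6 - 4) = 306
g[-5,1,4] = (86 - 86) / (4 - (-5)) = 0
g[1,4,6] = (306 - 86) / (6 - 1) = 44
g[-5,1,4,6] = (44 - 0) / (6 - (-5)) = 4
g(2) = -510 + 86·(7) + 0·(7)·(1) + 4·(7)·(1)·(-2) = 36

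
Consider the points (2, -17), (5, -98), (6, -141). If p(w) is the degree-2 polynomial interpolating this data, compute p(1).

-6

Evaluate each Lagrange basis at w = 1:
L_0(1) = (-4)·(-5)/[(-3)·(-4)] = 5/3
L_1(1) = (-1)·(-5)/[(3)·(-1)] = -5/3
L_2(1) = (-1)·(-4)/[(4)·(1)] = 1
Sum: (-17)·(5/3) + (-98)·(-5/3) + (-141)·(1) = -6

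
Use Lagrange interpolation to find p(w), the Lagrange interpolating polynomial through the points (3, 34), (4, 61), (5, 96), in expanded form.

Build the Lagrange basis polynomials:
L_0(w) = (w - 4)(w - 5) / [2] = (1/2)w^2 - (9/2)w + 10
L_1(w) = (w - 3)(w - 5) / [-1] = -w^2 + 8w - 15
L_2(w) = (w - 3)(w - 4) / [2] = (1/2)w^2 - (7/2)w + 6
p(w) = 34·L_0 + 61·L_1 + 96·L_2
  34·L_0(w) = 17w^2 - 153w + 340
  61·L_1(w) = -61w^2 + 488w - 915
  96·L_2(w) = 48w^2 - 336w + 576
Adding term by term: 4w^2 - w + 1

p(w) = 4w^2 - w + 1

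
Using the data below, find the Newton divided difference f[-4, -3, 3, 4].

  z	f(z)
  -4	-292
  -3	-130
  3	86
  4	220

4

f[-4,-3] = (-130 - (-292)) / (-3 - (-4)) = 162
f[-3,3] = (86 - (-130)) / (3 - (-3)) = 36
f[3,4] = (220 - 86) / (4 - 3) = 134
f[-4,-3,3] = (36 - 162) / (3 - (-4)) = -18
f[-3,3,4] = (134 - 36) / (4 - (-3)) = 14
f[-4,-3,3,4] = (14 - (-18)) / (4 - (-4)) = 4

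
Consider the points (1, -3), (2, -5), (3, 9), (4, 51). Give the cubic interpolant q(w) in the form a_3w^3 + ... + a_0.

Newton's divided differences:
q[1,2] = (-5 - (-3)) / (2 - 1) = -2
q[2,3] = (9 - (-5)) / (3 - 2) = 14
q[3,4] = (51 - 9) / (4 - 3) = 42
q[1,2,3] = (14 - (-2)) / (3 - 1) = 8
q[2,3,4] = (42 - 14) / (4 - 2) = 14
q[1,2,3,4] = (14 - 8) / (4 - 1) = 2
q(w) = -3 + (-2)·(w - 1) + 8·(w - 1)(w - 2) + 2·(w - 1)(w - 2)(w - 3)
Expanding: q(w) = 2w^3 - 4w^2 - 4w + 3

q(w) = 2w^3 - 4w^2 - 4w + 3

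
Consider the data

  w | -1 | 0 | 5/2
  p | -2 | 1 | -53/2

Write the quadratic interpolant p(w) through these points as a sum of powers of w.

Newton's divided differences:
p[-1,0] = (1 - (-2)) / (0 - (-1)) = 3
p[0,5/2] = (-53/2 - 1) / (5/2 - 0) = -11
p[-1,0,5/2] = (-11 - 3) / (5/2 - (-1)) = -4
p(w) = -2 + 3·(w + 1) + (-4)·(w + 1)w
Expanding: p(w) = -4w^2 - w + 1

p(w) = -4w^2 - w + 1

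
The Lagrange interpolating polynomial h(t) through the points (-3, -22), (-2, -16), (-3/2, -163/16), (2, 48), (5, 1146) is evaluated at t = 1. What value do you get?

2

Evaluate each Lagrange basis at t = 1:
L_0(1) = (3)·(5/2)·(-1)·(-4)/[(-1)·(-3/2)·(-5)·(-8)] = 1/2
L_1(1) = (4)·(5/2)·(-1)·(-4)/[(1)·(-1/2)·(-4)·(-7)] = -20/7
L_2(1) = (4)·(3)·(-1)·(-4)/[(3/2)·(1/2)·(-7/2)·(-13/2)] = 256/91
L_3(1) = (4)·(3)·(5/2)·(-4)/[(5)·(4)·(7/2)·(-3)] = 4/7
L_4(1) = (4)·(3)·(5/2)·(-1)/[(8)·(7)·(13/2)·(3)] = -5/182
Sum: (-22)·(1/2) + (-16)·(-20/7) + (-163/16)·(256/91) + 48·(4/7) + 1146·(-5/182) = 2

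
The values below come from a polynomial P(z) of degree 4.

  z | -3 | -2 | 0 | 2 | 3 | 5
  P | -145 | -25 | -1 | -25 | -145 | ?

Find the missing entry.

-1201

The 5 known values determine P uniquely (degree ≤ 4).
Evaluate each Lagrange basis at z = 5:
L_0(5) = (7)·(5)·(3)·(2)/[(-1)·(-3)·(-5)·(-6)] = 7/3
L_1(5) = (8)·(5)·(3)·(2)/[(1)·(-2)·(-4)·(-5)] = -6
L_2(5) = (8)·(7)·(3)·(2)/[(3)·(2)·(-2)·(-3)] = 28/3
L_3(5) = (8)·(7)·(5)·(2)/[(5)·(4)·(2)·(-1)] = -14
L_4(5) = (8)·(7)·(5)·(3)/[(6)·(5)·(3)·(1)] = 28/3
Sum: (-145)·(7/3) + (-25)·(-6) + (-1)·(28/3) + (-25)·(-14) + (-145)·(28/3) = -1201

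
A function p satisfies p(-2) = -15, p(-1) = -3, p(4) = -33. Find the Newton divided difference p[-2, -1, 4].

-3

p[-2,-1] = (-3 - (-15)) / (-1 - (-2)) = 12
p[-1,4] = (-33 - (-3)) / (4 - (-1)) = -6
p[-2,-1,4] = (-6 - 12) / (4 - (-2)) = -3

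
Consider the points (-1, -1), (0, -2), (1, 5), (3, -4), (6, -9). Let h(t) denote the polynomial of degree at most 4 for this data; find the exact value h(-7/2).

L_0(-7/2) = (-7/2)·(-9/2)·(-13/2)·(-19/2)/[(-1)·(-2)·(-4)·(-7)] = 2223/128
L_1(-7/2) = (-5/2)·(-9/2)·(-13/2)·(-19/2)/[(1)·(-1)·(-3)·(-6)] = -1235/32
L_2(-7/2) = (-5/2)·(-7/2)·(-13/2)·(-19/2)/[(2)·(1)·(-2)·(-5)] = 1729/64
L_3(-7/2) = (-5/2)·(-7/2)·(-9/2)·(-19/2)/[(4)·(3)·(2)·(-3)] = -665/128
L_4(-7/2) = (-5/2)·(-7/2)·(-9/2)·(-13/2)/[(7)·(6)·(5)·(3)] = 13/32
Sum: (-1)·(2223/128) + (-2)·(-1235/32) + 5·(1729/64) + (-4)·(-665/128) + (-9)·(13/32) = 27139/128

27139/128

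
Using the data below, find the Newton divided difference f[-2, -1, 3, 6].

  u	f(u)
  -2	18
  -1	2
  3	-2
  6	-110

-1

f[-2,-1] = (2 - 18) / (-1 - (-2)) = -16
f[-1,3] = (-2 - 2) / (3 - (-1)) = -1
f[3,6] = (-110 - (-2)) / (6 - 3) = -36
f[-2,-1,3] = (-1 - (-16)) / (3 - (-2)) = 3
f[-1,3,6] = (-36 - (-1)) / (6 - (-1)) = -5
f[-2,-1,3,6] = (-5 - 3) / (6 - (-2)) = -1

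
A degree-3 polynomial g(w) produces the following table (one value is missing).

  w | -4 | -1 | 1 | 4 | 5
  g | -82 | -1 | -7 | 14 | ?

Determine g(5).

53

The 4 known values determine g uniquely (degree ≤ 3).
L_0(5) = (6)·(4)·(1)/[(-3)·(-5)·(-8)] = -1/5
L_1(5) = (9)·(4)·(1)/[(3)·(-2)·(-5)] = 6/5
L_2(5) = (9)·(6)·(1)/[(5)·(2)·(-3)] = -9/5
L_3(5) = (9)·(6)·(4)/[(8)·(5)·(3)] = 9/5
Sum: (-82)·(-1/5) + (-1)·(6/5) + (-7)·(-9/5) + 14·(9/5) = 53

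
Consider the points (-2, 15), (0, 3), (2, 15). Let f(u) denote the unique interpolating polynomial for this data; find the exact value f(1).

Evaluate each Lagrange basis at u = 1:
L_0(1) = (1)·(-1)/[(-2)·(-4)] = -1/8
L_1(1) = (3)·(-1)/[(2)·(-2)] = 3/4
L_2(1) = (3)·(1)/[(4)·(2)] = 3/8
Sum: 15·(-1/8) + 3·(3/4) + 15·(3/8) = 6

6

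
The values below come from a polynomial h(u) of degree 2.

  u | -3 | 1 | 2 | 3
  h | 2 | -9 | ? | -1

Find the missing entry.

-49/8

The 3 known values determine h uniquely (degree ≤ 2).
L_0(2) = (1)·(-1)/[(-4)·(-6)] = -1/24
L_1(2) = (5)·(-1)/[(4)·(-2)] = 5/8
L_2(2) = (5)·(1)/[(6)·(2)] = 5/12
Sum: 2·(-1/24) + (-9)·(5/8) + (-1)·(5/12) = -49/8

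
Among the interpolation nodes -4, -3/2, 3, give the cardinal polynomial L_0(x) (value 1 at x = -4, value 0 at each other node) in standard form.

L_0(x) = (x + 3/2)(x - 3) / [(-5/2)·(-7)]
       = (x^2 - (3/2)x - 9/2) / (35/2)

L_0(x) = (2/35)x^2 - (3/35)x - 9/35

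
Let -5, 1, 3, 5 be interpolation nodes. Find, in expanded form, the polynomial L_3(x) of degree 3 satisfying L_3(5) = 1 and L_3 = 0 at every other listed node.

L_3(x) = (1/80)x^3 + (1/80)x^2 - (17/80)x + 3/16

L_3(x) = (x + 5)(x - 1)(x - 3) / [(10)·(4)·(2)]
       = (x^3 + x^2 - 17x + 15) / (80)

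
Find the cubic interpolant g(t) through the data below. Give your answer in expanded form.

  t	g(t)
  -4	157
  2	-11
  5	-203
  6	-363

L_0(t) = (t - 2)(t - 5)(t - 6) / [-540] = -(1/540)t^3 + (13/540)t^2 - (13/135)t + 1/9
L_1(t) = (t + 4)(t - 5)(t - 6) / [72] = (1/72)t^3 - (7/72)t^2 - (7/36)t + 5/3
L_2(t) = (t + 4)(t - 2)(t - 6) / [-27] = -(1/27)t^3 + (4/27)t^2 + (20/27)t - 16/9
L_3(t) = (t + 4)(t - 2)(t - 5) / [40] = (1/40)t^3 - (3/40)t^2 - (9/20)t + 1
g(t) = 157·L_0 + (-11)·L_1 + (-203)·L_2 + (-363)·L_3
  157·L_0(t) = -(157/540)t^3 + (2041/540)t^2 - (2041/135)t + 157/9
  (-11)·L_1(t) = -(11/72)t^3 + (77/72)t^2 + (77/36)t - 55/3
  (-203)·L_2(t) = (203/27)t^3 - (812/27)t^2 - (4060/27)t + 3248/9
  (-363)·L_3(t) = -(363/40)t^3 + (1089/40)t^2 + (3267/20)t - 363
Adding term by term: -2t^3 + 2t^2 - 3

g(t) = -2t^3 + 2t^2 - 3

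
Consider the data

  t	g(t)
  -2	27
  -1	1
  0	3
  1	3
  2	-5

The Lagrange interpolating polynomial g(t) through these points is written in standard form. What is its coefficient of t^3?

-3

L_0(t) = (t + 1)t(t - 1)(t - 2) / [24] = (1/24)t^4 - (1/12)t^3 - (1/24)t^2 + (1/12)t
L_1(t) = (t + 2)t(t - 1)(t - 2) / [-6] = -(1/6)t^4 + (1/6)t^3 + (2/3)t^2 - (2/3)t
L_2(t) = (t + 2)(t + 1)(t - 1)(t - 2) / [4] = (1/4)t^4 - (5/4)t^2 + 1
L_3(t) = (t + 2)(t + 1)t(t - 2) / [-6] = -(1/6)t^4 - (1/6)t^3 + (2/3)t^2 + (2/3)t
L_4(t) = (t + 2)(t + 1)t(t - 1) / [24] = (1/24)t^4 + (1/12)t^3 - (1/24)t^2 - (1/12)t
g(t) = 27·L_0 + 1·L_1 + 3·L_2 + 3·L_3 + (-5)·L_4
Only the coefficient of t^3 is needed; take it from each L_i and combine:
27·(-1/12) + 1·(1/6) + 3·(0) + 3·(-1/6) + (-5)·(1/12) = -3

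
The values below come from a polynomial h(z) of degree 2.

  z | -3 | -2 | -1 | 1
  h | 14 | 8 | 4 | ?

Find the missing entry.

The 3 known values determine h uniquely (degree ≤ 2).
Evaluate each Lagrange basis at z = 1:
L_0(1) = (3)·(2)/[(-1)·(-2)] = 3
L_1(1) = (4)·(2)/[(1)·(-1)] = -8
L_2(1) = (4)·(3)/[(2)·(1)] = 6
Sum: 14·(3) + 8·(-8) + 4·(6) = 2

2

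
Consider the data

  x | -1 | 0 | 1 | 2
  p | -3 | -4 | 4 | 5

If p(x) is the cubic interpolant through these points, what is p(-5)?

L_0(-5) = (-5)·(-6)·(-7)/[(-1)·(-2)·(-3)] = 35
L_1(-5) = (-4)·(-6)·(-7)/[(1)·(-1)·(-2)] = -84
L_2(-5) = (-4)·(-5)·(-7)/[(2)·(1)·(-1)] = 70
L_3(-5) = (-4)·(-5)·(-6)/[(3)·(2)·(1)] = -20
Sum: (-3)·(35) + (-4)·(-84) + 4·(70) + 5·(-20) = 411

411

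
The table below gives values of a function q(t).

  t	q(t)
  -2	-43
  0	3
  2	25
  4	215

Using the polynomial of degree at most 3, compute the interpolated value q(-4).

Using Newton's divided-difference form:
q[-2,0] = (3 - (-43)) / (0 - (-2)) = 23
q[0,2] = (25 - 3) / (2 - 0) = 11
q[2,4] = (215 - 25) / (4 - 2) = 95
q[-2,0,2] = (11 - 23) / (2 - (-2)) = -3
q[0,2,4] = (95 - 11) / (4 - 0) = 21
q[-2,0,2,4] = (21 - (-3)) / (4 - (-2)) = 4
q(-4) = -43 + 23·(-2) + (-3)·(-2)·(-4) + 4·(-2)·(-4)·(-6) = -305

-305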